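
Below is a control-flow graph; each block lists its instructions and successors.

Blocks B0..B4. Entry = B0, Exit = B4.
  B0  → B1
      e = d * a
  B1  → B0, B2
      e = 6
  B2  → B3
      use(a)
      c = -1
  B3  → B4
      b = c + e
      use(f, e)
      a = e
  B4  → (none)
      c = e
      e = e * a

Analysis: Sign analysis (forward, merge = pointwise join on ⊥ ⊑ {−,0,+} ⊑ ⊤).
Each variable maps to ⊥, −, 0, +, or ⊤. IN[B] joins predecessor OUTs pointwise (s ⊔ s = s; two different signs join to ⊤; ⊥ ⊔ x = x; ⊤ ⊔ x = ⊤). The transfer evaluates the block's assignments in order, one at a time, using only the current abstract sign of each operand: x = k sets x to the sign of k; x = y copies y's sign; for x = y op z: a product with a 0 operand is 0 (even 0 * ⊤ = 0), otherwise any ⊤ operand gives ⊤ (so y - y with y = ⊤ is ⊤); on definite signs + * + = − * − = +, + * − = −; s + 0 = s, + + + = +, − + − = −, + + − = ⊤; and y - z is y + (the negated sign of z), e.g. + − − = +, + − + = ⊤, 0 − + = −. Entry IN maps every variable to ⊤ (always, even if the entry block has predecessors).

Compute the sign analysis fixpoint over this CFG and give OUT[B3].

Per-block solution:
  B0:  IN=(all ⊤)  OUT=(all ⊤)
  B1:  IN=(all ⊤)  OUT={e:+; rest ⊤}
  B2:  IN={e:+; rest ⊤}  OUT={c:-, e:+; rest ⊤}
  B3:  IN={c:-, e:+; rest ⊤}  OUT={a:+, c:-, e:+; rest ⊤}
  B4:  IN={a:+, c:-, e:+; rest ⊤}  OUT={a:+, c:+, e:+; rest ⊤}

Merge at B3: IN[B3] = OUT[B2] = {a: ⊤, b: ⊤, c: -, d: ⊤, e: +, f: ⊤}
Applying B3's transfer function to that IN value gives OUT[B3] (row B3 above).

Answer: {a: +, b: ⊤, c: -, d: ⊤, e: +, f: ⊤}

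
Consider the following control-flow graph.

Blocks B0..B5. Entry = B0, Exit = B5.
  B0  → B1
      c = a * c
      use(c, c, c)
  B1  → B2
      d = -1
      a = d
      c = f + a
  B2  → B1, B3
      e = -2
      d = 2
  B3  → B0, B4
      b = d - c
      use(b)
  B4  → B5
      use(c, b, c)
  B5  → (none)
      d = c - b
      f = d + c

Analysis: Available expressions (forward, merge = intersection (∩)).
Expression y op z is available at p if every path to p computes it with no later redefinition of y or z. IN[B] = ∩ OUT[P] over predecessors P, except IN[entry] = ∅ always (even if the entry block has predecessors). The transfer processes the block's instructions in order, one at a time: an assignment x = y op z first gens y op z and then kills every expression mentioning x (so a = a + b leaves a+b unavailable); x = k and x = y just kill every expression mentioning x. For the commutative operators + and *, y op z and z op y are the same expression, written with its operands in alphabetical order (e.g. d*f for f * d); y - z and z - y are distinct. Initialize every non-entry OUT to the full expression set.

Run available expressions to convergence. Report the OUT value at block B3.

Converged values:
  B0:   IN={}   OUT={}
  B1:   IN={}   OUT={a+f}
  B2:   IN={a+f}   OUT={a+f}
  B3:   IN={a+f}   OUT={a+f, d-c}
  B4:   IN={a+f, d-c}   OUT={a+f, d-c}
  B5:   IN={a+f, d-c}   OUT={c+d, c-b}

Merge at B3: IN[B3] = OUT[B2] = {a+f}
Applying B3's transfer function to that IN value gives OUT[B3] (row B3 above).

Answer: {a+f, d-c}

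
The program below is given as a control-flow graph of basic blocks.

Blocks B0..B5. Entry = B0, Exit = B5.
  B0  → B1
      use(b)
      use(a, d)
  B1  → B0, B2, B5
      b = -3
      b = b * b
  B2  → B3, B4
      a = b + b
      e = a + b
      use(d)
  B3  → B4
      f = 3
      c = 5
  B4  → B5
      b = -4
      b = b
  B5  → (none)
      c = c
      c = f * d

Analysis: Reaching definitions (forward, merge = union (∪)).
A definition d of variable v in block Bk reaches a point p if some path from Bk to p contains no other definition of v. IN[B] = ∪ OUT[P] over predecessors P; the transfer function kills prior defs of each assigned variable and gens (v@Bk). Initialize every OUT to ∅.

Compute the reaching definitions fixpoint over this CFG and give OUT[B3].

Converged values:
  B0:  IN={b@B1}  OUT={b@B1}
  B1:  IN={b@B1}  OUT={b@B1}
  B2:  IN={b@B1}  OUT={a@B2, b@B1, e@B2}
  B3:  IN={a@B2, b@B1, e@B2}  OUT={a@B2, b@B1, c@B3, e@B2, f@B3}
  B4:  IN={a@B2, b@B1, c@B3, e@B2, f@B3}  OUT={a@B2, b@B4, c@B3, e@B2, f@B3}
  B5:  IN={a@B2, b@B1, b@B4, c@B3, e@B2, f@B3}  OUT={a@B2, b@B1, b@B4, c@B5, e@B2, f@B3}

Merge at B3: IN[B3] = OUT[B2] = {a@B2, b@B1, e@B2}
Applying B3's transfer function to that IN value gives OUT[B3] (row B3 above).

Answer: {a@B2, b@B1, c@B3, e@B2, f@B3}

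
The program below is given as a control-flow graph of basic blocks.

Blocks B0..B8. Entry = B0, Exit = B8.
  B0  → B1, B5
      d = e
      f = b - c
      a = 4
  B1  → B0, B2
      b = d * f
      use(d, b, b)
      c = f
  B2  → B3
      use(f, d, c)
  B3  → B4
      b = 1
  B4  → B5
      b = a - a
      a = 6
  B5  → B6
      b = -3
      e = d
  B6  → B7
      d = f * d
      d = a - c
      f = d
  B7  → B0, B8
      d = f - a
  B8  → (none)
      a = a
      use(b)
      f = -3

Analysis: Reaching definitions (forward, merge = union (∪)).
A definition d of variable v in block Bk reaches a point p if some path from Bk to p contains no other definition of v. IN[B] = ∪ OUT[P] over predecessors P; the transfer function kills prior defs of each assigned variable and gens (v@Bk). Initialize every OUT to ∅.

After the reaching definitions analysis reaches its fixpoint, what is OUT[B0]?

Answer: {a@B0, b@B1, b@B5, c@B1, d@B0, e@B5, f@B0}

Derivation:
Converged values:
  B0:  IN={a@B0, a@B4, b@B1, b@B5, c@B1, d@B0, d@B7, e@B5, f@B0, f@B6}  OUT={a@B0, b@B1, b@B5, c@B1, d@B0, e@B5, f@B0}
  B1:  IN={a@B0, b@B1, b@B5, c@B1, d@B0, e@B5, f@B0}  OUT={a@B0, b@B1, c@B1, d@B0, e@B5, f@B0}
  B2:  IN={a@B0, b@B1, c@B1, d@B0, e@B5, f@B0}  OUT={a@B0, b@B1, c@B1, d@B0, e@B5, f@B0}
  B3:  IN={a@B0, b@B1, c@B1, d@B0, e@B5, f@B0}  OUT={a@B0, b@B3, c@B1, d@B0, e@B5, f@B0}
  B4:  IN={a@B0, b@B3, c@B1, d@B0, e@B5, f@B0}  OUT={a@B4, b@B4, c@B1, d@B0, e@B5, f@B0}
  B5:  IN={a@B0, a@B4, b@B1, b@B4, b@B5, c@B1, d@B0, e@B5, f@B0}  OUT={a@B0, a@B4, b@B5, c@B1, d@B0, e@B5, f@B0}
  B6:  IN={a@B0, a@B4, b@B5, c@B1, d@B0, e@B5, f@B0}  OUT={a@B0, a@B4, b@B5, c@B1, d@B6, e@B5, f@B6}
  B7:  IN={a@B0, a@B4, b@B5, c@B1, d@B6, e@B5, f@B6}  OUT={a@B0, a@B4, b@B5, c@B1, d@B7, e@B5, f@B6}
  B8:  IN={a@B0, a@B4, b@B5, c@B1, d@B7, e@B5, f@B6}  OUT={a@B8, b@B5, c@B1, d@B7, e@B5, f@B8}

Merge at B0 (entry node, so the boundary value {} is joined with the incoming edge(s)): IN[B0] = {} ⊔ OUT[B1] ⊔ OUT[B7] = {a@B0, a@B4, b@B1, b@B5, c@B1, d@B0, d@B7, e@B5, f@B0, f@B6}
Applying B0's transfer function to that IN value gives OUT[B0] (row B0 above).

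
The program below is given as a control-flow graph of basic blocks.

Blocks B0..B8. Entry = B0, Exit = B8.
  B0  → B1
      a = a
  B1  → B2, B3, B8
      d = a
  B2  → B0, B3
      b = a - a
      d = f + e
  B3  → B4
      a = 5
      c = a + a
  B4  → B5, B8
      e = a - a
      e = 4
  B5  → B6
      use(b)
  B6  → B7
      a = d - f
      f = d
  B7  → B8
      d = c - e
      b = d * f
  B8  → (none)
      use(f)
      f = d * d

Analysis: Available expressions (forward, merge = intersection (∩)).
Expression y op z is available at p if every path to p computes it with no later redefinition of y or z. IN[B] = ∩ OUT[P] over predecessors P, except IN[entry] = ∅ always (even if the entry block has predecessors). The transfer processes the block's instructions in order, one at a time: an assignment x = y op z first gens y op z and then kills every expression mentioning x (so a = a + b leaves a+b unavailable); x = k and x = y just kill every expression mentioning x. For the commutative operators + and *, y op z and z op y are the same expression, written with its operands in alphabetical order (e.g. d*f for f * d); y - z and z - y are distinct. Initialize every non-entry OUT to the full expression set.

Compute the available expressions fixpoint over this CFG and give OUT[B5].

Per-block solution:
  B0:  IN={}  OUT={}
  B1:  IN={}  OUT={}
  B2:  IN={}  OUT={a-a, e+f}
  B3:  IN={}  OUT={a+a}
  B4:  IN={a+a}  OUT={a+a, a-a}
  B5:  IN={a+a, a-a}  OUT={a+a, a-a}
  B6:  IN={a+a, a-a}  OUT={}
  B7:  IN={}  OUT={c-e, d*f}
  B8:  IN={}  OUT={d*d}

Merge at B5: IN[B5] = OUT[B4] = {a+a, a-a}
Applying B5's transfer function to that IN value gives OUT[B5] (row B5 above).

Answer: {a+a, a-a}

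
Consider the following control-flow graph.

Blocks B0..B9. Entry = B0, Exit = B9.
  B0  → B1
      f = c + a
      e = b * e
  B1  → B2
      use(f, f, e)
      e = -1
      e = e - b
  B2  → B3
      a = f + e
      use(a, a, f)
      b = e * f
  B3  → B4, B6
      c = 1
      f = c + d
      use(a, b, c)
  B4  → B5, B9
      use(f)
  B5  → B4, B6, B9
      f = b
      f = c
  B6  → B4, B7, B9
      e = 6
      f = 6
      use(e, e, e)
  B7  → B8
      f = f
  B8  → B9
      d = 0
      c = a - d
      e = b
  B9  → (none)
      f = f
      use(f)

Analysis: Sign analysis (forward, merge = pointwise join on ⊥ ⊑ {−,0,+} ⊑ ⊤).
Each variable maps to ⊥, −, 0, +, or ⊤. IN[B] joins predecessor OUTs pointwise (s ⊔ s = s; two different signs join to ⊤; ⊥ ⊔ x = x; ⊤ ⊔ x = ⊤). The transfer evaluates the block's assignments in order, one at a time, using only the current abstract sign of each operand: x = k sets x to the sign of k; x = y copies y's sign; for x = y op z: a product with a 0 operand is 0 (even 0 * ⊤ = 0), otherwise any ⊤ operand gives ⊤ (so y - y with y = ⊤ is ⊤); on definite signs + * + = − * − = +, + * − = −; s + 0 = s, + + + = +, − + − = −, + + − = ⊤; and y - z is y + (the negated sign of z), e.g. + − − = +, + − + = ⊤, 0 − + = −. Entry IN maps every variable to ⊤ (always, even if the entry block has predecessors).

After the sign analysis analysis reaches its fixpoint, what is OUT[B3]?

Answer: {a: ⊤, b: ⊤, c: +, d: ⊤, e: ⊤, f: ⊤}

Derivation:
Per-block solution:
  B0:   IN=(all ⊤)   OUT=(all ⊤)
  B1:   IN=(all ⊤)   OUT=(all ⊤)
  B2:   IN=(all ⊤)   OUT=(all ⊤)
  B3:   IN=(all ⊤)   OUT={c:+; rest ⊤}
  B4:   IN={c:+; rest ⊤}   OUT={c:+; rest ⊤}
  B5:   IN={c:+; rest ⊤}   OUT={c:+, f:+; rest ⊤}
  B6:   IN={c:+; rest ⊤}   OUT={c:+, e:+, f:+; rest ⊤}
  B7:   IN={c:+, e:+, f:+; rest ⊤}   OUT={c:+, e:+, f:+; rest ⊤}
  B8:   IN={c:+, e:+, f:+; rest ⊤}   OUT={d:0, f:+; rest ⊤}
  B9:   IN=(all ⊤)   OUT=(all ⊤)

Merge at B3: IN[B3] = OUT[B2] = {a: ⊤, b: ⊤, c: ⊤, d: ⊤, e: ⊤, f: ⊤}
Applying B3's transfer function to that IN value gives OUT[B3] (row B3 above).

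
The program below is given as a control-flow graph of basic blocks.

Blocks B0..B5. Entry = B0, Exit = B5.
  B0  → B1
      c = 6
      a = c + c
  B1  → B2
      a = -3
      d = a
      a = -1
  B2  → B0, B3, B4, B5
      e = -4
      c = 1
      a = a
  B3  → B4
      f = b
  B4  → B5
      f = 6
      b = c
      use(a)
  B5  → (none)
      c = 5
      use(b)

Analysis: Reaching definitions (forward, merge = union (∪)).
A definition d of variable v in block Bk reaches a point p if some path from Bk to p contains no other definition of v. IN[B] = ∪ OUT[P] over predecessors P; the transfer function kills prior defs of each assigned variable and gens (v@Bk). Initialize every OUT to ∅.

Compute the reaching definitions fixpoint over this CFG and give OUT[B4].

Fixpoint table:
  B0: | IN={a@B2, c@B2, d@B1, e@B2} | OUT={a@B0, c@B0, d@B1, e@B2}
  B1: | IN={a@B0, c@B0, d@B1, e@B2} | OUT={a@B1, c@B0, d@B1, e@B2}
  B2: | IN={a@B1, c@B0, d@B1, e@B2} | OUT={a@B2, c@B2, d@B1, e@B2}
  B3: | IN={a@B2, c@B2, d@B1, e@B2} | OUT={a@B2, c@B2, d@B1, e@B2, f@B3}
  B4: | IN={a@B2, c@B2, d@B1, e@B2, f@B3} | OUT={a@B2, b@B4, c@B2, d@B1, e@B2, f@B4}
  B5: | IN={a@B2, b@B4, c@B2, d@B1, e@B2, f@B4} | OUT={a@B2, b@B4, c@B5, d@B1, e@B2, f@B4}

Merge at B4: IN[B4] = OUT[B2] ⊔ OUT[B3] = {a@B2, c@B2, d@B1, e@B2, f@B3}
Applying B4's transfer function to that IN value gives OUT[B4] (row B4 above).

Answer: {a@B2, b@B4, c@B2, d@B1, e@B2, f@B4}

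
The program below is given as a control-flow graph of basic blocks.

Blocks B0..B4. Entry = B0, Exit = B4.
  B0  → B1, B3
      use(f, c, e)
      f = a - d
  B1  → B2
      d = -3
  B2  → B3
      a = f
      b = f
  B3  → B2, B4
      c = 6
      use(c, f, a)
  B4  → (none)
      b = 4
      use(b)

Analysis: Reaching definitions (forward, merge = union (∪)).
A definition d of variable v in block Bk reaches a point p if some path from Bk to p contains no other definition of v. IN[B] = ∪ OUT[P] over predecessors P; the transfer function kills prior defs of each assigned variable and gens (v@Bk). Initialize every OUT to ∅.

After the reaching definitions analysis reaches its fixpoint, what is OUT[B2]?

Fixpoint table:
  B0: | IN={} | OUT={f@B0}
  B1: | IN={f@B0} | OUT={d@B1, f@B0}
  B2: | IN={a@B2, b@B2, c@B3, d@B1, f@B0} | OUT={a@B2, b@B2, c@B3, d@B1, f@B0}
  B3: | IN={a@B2, b@B2, c@B3, d@B1, f@B0} | OUT={a@B2, b@B2, c@B3, d@B1, f@B0}
  B4: | IN={a@B2, b@B2, c@B3, d@B1, f@B0} | OUT={a@B2, b@B4, c@B3, d@B1, f@B0}

Merge at B2: IN[B2] = OUT[B1] ⊔ OUT[B3] = {a@B2, b@B2, c@B3, d@B1, f@B0}
Applying B2's transfer function to that IN value gives OUT[B2] (row B2 above).

Answer: {a@B2, b@B2, c@B3, d@B1, f@B0}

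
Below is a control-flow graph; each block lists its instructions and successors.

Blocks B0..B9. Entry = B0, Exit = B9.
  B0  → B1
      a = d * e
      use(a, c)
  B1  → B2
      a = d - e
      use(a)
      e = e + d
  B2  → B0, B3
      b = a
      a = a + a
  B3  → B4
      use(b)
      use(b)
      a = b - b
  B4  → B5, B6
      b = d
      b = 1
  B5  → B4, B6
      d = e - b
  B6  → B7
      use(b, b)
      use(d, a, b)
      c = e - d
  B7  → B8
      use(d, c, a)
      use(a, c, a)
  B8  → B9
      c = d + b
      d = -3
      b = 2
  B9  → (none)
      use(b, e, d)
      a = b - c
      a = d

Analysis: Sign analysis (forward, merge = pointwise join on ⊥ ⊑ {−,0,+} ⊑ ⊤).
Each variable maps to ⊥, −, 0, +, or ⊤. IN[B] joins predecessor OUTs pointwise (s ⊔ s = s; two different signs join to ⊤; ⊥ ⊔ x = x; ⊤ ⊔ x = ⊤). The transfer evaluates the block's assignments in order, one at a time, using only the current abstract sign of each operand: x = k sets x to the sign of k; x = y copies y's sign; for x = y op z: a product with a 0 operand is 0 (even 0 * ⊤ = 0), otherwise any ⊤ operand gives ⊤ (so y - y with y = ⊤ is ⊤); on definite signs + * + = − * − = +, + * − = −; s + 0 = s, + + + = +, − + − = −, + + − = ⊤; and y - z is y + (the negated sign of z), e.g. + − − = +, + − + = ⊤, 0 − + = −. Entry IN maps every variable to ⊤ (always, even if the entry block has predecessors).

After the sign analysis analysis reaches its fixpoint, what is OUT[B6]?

Answer: {a: ⊤, b: +, c: ⊤, d: ⊤, e: ⊤, f: ⊤}

Working:
Per-block solution:
  B0:  IN=(all ⊤)  OUT=(all ⊤)
  B1:  IN=(all ⊤)  OUT=(all ⊤)
  B2:  IN=(all ⊤)  OUT=(all ⊤)
  B3:  IN=(all ⊤)  OUT=(all ⊤)
  B4:  IN=(all ⊤)  OUT={b:+; rest ⊤}
  B5:  IN={b:+; rest ⊤}  OUT={b:+; rest ⊤}
  B6:  IN={b:+; rest ⊤}  OUT={b:+; rest ⊤}
  B7:  IN={b:+; rest ⊤}  OUT={b:+; rest ⊤}
  B8:  IN={b:+; rest ⊤}  OUT={b:+, d:-; rest ⊤}
  B9:  IN={b:+, d:-; rest ⊤}  OUT={a:-, b:+, d:-; rest ⊤}

Merge at B6: IN[B6] = OUT[B4] ⊔ OUT[B5] = {a: ⊤, b: +, c: ⊤, d: ⊤, e: ⊤, f: ⊤}
Applying B6's transfer function to that IN value gives OUT[B6] (row B6 above).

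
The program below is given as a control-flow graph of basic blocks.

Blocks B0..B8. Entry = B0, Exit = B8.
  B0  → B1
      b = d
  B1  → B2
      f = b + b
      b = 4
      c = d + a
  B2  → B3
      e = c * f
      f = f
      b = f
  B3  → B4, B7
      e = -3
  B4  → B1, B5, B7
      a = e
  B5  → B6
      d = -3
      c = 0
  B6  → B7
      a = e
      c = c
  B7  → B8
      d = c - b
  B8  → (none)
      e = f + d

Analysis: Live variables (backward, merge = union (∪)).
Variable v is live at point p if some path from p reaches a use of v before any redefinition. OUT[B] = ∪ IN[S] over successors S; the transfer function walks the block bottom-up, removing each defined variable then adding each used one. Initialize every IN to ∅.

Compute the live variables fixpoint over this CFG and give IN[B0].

Converged values:
  B0: | IN={a, d} | OUT={a, b, d}
  B1: | IN={a, b, d} | OUT={c, d, f}
  B2: | IN={c, d, f} | OUT={b, c, d, f}
  B3: | IN={b, c, d, f} | OUT={b, c, d, e, f}
  B4: | IN={b, c, d, e, f} | OUT={a, b, c, d, e, f}
  B5: | IN={b, e, f} | OUT={b, c, e, f}
  B6: | IN={b, c, e, f} | OUT={b, c, f}
  B7: | IN={b, c, f} | OUT={d, f}
  B8: | IN={d, f} | OUT={}

Merge at B0: OUT[B0] = IN[B1] = {a, b, d}
Applying B0's transfer function to that OUT value gives IN[B0] (row B0 above).

Answer: {a, d}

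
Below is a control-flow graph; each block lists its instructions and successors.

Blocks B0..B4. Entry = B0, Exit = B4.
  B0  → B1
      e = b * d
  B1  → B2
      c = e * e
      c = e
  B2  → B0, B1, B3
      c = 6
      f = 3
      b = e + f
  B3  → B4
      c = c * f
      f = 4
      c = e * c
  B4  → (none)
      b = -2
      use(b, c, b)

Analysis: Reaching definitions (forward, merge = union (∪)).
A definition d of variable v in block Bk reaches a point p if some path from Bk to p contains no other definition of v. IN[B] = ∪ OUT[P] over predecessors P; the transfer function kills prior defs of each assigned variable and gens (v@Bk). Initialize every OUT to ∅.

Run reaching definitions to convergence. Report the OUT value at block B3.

Fixpoint table:
  B0:   IN={b@B2, c@B2, e@B0, f@B2}   OUT={b@B2, c@B2, e@B0, f@B2}
  B1:   IN={b@B2, c@B2, e@B0, f@B2}   OUT={b@B2, c@B1, e@B0, f@B2}
  B2:   IN={b@B2, c@B1, e@B0, f@B2}   OUT={b@B2, c@B2, e@B0, f@B2}
  B3:   IN={b@B2, c@B2, e@B0, f@B2}   OUT={b@B2, c@B3, e@B0, f@B3}
  B4:   IN={b@B2, c@B3, e@B0, f@B3}   OUT={b@B4, c@B3, e@B0, f@B3}

Merge at B3: IN[B3] = OUT[B2] = {b@B2, c@B2, e@B0, f@B2}
Applying B3's transfer function to that IN value gives OUT[B3] (row B3 above).

Answer: {b@B2, c@B3, e@B0, f@B3}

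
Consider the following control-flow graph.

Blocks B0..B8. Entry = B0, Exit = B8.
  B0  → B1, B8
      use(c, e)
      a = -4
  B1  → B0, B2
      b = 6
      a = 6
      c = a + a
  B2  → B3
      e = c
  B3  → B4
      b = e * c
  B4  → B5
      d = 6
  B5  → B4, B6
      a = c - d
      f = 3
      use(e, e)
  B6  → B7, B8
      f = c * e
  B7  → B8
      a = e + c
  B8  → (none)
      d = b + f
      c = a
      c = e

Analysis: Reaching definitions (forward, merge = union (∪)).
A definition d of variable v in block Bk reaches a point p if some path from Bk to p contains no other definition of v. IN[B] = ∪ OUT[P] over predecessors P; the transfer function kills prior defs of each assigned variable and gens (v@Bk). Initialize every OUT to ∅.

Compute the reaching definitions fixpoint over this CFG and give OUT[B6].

Answer: {a@B5, b@B3, c@B1, d@B4, e@B2, f@B6}

Derivation:
Fixpoint table:
  B0:  IN={a@B1, b@B1, c@B1}  OUT={a@B0, b@B1, c@B1}
  B1:  IN={a@B0, b@B1, c@B1}  OUT={a@B1, b@B1, c@B1}
  B2:  IN={a@B1, b@B1, c@B1}  OUT={a@B1, b@B1, c@B1, e@B2}
  B3:  IN={a@B1, b@B1, c@B1, e@B2}  OUT={a@B1, b@B3, c@B1, e@B2}
  B4:  IN={a@B1, a@B5, b@B3, c@B1, d@B4, e@B2, f@B5}  OUT={a@B1, a@B5, b@B3, c@B1, d@B4, e@B2, f@B5}
  B5:  IN={a@B1, a@B5, b@B3, c@B1, d@B4, e@B2, f@B5}  OUT={a@B5, b@B3, c@B1, d@B4, e@B2, f@B5}
  B6:  IN={a@B5, b@B3, c@B1, d@B4, e@B2, f@B5}  OUT={a@B5, b@B3, c@B1, d@B4, e@B2, f@B6}
  B7:  IN={a@B5, b@B3, c@B1, d@B4, e@B2, f@B6}  OUT={a@B7, b@B3, c@B1, d@B4, e@B2, f@B6}
  B8:  IN={a@B0, a@B5, a@B7, b@B1, b@B3, c@B1, d@B4, e@B2, f@B6}  OUT={a@B0, a@B5, a@B7, b@B1, b@B3, c@B8, d@B8, e@B2, f@B6}

Merge at B6: IN[B6] = OUT[B5] = {a@B5, b@B3, c@B1, d@B4, e@B2, f@B5}
Applying B6's transfer function to that IN value gives OUT[B6] (row B6 above).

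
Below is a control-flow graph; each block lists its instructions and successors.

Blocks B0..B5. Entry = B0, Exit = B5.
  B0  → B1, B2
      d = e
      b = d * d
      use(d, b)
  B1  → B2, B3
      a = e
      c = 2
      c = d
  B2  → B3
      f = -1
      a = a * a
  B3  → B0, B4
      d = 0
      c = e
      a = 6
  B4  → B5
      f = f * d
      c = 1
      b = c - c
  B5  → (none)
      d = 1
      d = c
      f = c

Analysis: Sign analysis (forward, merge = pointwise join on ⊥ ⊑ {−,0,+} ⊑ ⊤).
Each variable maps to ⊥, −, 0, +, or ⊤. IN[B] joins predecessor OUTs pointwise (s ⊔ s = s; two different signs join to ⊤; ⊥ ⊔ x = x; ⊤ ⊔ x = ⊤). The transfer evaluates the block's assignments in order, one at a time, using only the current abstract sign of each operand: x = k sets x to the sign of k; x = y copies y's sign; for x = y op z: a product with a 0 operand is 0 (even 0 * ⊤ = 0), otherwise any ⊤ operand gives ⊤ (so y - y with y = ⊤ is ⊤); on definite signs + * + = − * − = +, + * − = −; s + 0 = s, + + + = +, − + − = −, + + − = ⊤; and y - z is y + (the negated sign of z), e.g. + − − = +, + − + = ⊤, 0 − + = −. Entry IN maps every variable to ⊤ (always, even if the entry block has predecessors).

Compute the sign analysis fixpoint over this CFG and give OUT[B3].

Answer: {a: +, b: ⊤, c: ⊤, d: 0, e: ⊤, f: ⊤}

Trace:
Per-block solution:
  B0:  IN=(all ⊤)  OUT=(all ⊤)
  B1:  IN=(all ⊤)  OUT=(all ⊤)
  B2:  IN=(all ⊤)  OUT={f:-; rest ⊤}
  B3:  IN=(all ⊤)  OUT={a:+, d:0; rest ⊤}
  B4:  IN={a:+, d:0; rest ⊤}  OUT={a:+, c:+, d:0, f:0; rest ⊤}
  B5:  IN={a:+, c:+, d:0, f:0; rest ⊤}  OUT={a:+, c:+, d:+, f:+; rest ⊤}

Merge at B3: IN[B3] = OUT[B1] ⊔ OUT[B2] = {a: ⊤, b: ⊤, c: ⊤, d: ⊤, e: ⊤, f: ⊤}
Applying B3's transfer function to that IN value gives OUT[B3] (row B3 above).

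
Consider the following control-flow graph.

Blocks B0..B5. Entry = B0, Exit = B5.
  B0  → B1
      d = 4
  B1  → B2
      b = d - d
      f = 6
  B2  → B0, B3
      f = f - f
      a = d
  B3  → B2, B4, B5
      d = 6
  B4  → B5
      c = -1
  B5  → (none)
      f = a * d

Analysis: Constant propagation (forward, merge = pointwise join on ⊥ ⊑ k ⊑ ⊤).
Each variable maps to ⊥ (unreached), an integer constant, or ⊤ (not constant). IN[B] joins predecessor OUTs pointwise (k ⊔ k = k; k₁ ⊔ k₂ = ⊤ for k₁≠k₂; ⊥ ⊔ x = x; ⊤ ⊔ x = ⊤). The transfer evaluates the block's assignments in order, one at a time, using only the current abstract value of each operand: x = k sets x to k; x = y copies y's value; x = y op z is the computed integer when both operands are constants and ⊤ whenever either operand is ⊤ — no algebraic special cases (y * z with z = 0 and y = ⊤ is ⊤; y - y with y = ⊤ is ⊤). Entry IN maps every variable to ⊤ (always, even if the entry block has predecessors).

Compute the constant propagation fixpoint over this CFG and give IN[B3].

Fixpoint table:
  B0:   IN=(all ⊤)   OUT={d:4; rest ⊤}
  B1:   IN={d:4; rest ⊤}   OUT={b:0, d:4, f:6; rest ⊤}
  B2:   IN={b:0; rest ⊤}   OUT={b:0; rest ⊤}
  B3:   IN={b:0; rest ⊤}   OUT={b:0, d:6; rest ⊤}
  B4:   IN={b:0, d:6; rest ⊤}   OUT={b:0, c:-1, d:6; rest ⊤}
  B5:   IN={b:0, d:6; rest ⊤}   OUT={b:0, d:6; rest ⊤}

Merge at B3: IN[B3] = OUT[B2] = {a: ⊤, b: 0, c: ⊤, d: ⊤, e: ⊤, f: ⊤}

Answer: {a: ⊤, b: 0, c: ⊤, d: ⊤, e: ⊤, f: ⊤}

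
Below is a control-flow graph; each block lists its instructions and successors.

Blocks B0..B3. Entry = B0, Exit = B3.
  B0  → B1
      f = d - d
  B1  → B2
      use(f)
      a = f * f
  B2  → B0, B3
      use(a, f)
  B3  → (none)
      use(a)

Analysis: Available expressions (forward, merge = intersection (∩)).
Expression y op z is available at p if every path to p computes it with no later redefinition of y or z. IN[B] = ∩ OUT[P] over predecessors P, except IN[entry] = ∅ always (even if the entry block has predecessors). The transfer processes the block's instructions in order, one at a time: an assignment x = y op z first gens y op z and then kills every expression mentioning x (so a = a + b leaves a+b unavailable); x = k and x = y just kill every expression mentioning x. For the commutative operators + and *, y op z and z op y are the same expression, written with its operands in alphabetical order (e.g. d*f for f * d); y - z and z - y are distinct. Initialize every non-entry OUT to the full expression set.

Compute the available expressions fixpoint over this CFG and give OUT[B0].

Fixpoint table:
  B0:   IN={}   OUT={d-d}
  B1:   IN={d-d}   OUT={d-d, f*f}
  B2:   IN={d-d, f*f}   OUT={d-d, f*f}
  B3:   IN={d-d, f*f}   OUT={d-d, f*f}

Merge at B0 (entry node, so the boundary value {} is joined with the incoming edge(s)): IN[B0] = {} ∩ OUT[B2] = {}
Applying B0's transfer function to that IN value gives OUT[B0] (row B0 above).

Answer: {d-d}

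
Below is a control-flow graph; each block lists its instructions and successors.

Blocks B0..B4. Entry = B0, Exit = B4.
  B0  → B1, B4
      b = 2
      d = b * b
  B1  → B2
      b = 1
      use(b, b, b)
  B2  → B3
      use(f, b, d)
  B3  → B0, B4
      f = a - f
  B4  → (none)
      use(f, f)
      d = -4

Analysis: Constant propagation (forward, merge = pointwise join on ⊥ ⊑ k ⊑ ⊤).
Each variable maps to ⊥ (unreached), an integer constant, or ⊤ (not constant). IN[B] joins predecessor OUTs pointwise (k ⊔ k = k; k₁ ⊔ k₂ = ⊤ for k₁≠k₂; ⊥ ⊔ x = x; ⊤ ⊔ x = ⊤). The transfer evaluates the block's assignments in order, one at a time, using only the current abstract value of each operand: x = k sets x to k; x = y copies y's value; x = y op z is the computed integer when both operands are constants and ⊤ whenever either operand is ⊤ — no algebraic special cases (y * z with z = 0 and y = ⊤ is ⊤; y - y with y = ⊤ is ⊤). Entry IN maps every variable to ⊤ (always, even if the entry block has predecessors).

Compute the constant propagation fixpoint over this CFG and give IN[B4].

Converged values:
  B0: | IN=(all ⊤) | OUT={b:2, d:4; rest ⊤}
  B1: | IN={b:2, d:4; rest ⊤} | OUT={b:1, d:4; rest ⊤}
  B2: | IN={b:1, d:4; rest ⊤} | OUT={b:1, d:4; rest ⊤}
  B3: | IN={b:1, d:4; rest ⊤} | OUT={b:1, d:4; rest ⊤}
  B4: | IN={d:4; rest ⊤} | OUT={d:-4; rest ⊤}

Merge at B4: IN[B4] = OUT[B0] ⊔ OUT[B3] = {a: ⊤, b: ⊤, c: ⊤, d: 4, e: ⊤, f: ⊤}

Answer: {a: ⊤, b: ⊤, c: ⊤, d: 4, e: ⊤, f: ⊤}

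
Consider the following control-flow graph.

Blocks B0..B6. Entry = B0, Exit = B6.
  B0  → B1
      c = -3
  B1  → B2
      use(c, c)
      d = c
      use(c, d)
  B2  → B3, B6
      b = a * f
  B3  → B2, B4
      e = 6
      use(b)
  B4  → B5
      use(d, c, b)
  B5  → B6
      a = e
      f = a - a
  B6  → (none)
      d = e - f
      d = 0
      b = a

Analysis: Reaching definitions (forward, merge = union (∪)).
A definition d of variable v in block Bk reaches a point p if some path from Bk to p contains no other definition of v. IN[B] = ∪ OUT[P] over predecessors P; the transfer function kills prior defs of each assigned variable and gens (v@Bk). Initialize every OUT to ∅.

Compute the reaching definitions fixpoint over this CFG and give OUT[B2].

Per-block solution:
  B0:   IN={}   OUT={c@B0}
  B1:   IN={c@B0}   OUT={c@B0, d@B1}
  B2:   IN={b@B2, c@B0, d@B1, e@B3}   OUT={b@B2, c@B0, d@B1, e@B3}
  B3:   IN={b@B2, c@B0, d@B1, e@B3}   OUT={b@B2, c@B0, d@B1, e@B3}
  B4:   IN={b@B2, c@B0, d@B1, e@B3}   OUT={b@B2, c@B0, d@B1, e@B3}
  B5:   IN={b@B2, c@B0, d@B1, e@B3}   OUT={a@B5, b@B2, c@B0, d@B1, e@B3, f@B5}
  B6:   IN={a@B5, b@B2, c@B0, d@B1, e@B3, f@B5}   OUT={a@B5, b@B6, c@B0, d@B6, e@B3, f@B5}

Merge at B2: IN[B2] = OUT[B1] ⊔ OUT[B3] = {b@B2, c@B0, d@B1, e@B3}
Applying B2's transfer function to that IN value gives OUT[B2] (row B2 above).

Answer: {b@B2, c@B0, d@B1, e@B3}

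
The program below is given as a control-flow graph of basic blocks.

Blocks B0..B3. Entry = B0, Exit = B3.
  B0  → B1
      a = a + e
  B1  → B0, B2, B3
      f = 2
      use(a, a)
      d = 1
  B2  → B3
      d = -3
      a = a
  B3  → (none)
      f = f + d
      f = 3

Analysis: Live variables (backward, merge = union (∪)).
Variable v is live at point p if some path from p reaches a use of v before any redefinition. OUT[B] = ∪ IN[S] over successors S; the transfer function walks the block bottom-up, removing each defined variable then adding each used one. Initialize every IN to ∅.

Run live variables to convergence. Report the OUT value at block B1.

Answer: {a, d, e, f}

Working:
Fixpoint table:
  B0: | IN={a, e} | OUT={a, e}
  B1: | IN={a, e} | OUT={a, d, e, f}
  B2: | IN={a, f} | OUT={d, f}
  B3: | IN={d, f} | OUT={}

Merge at B1: OUT[B1] = IN[B0] ⊔ IN[B2] ⊔ IN[B3] = {a, d, e, f}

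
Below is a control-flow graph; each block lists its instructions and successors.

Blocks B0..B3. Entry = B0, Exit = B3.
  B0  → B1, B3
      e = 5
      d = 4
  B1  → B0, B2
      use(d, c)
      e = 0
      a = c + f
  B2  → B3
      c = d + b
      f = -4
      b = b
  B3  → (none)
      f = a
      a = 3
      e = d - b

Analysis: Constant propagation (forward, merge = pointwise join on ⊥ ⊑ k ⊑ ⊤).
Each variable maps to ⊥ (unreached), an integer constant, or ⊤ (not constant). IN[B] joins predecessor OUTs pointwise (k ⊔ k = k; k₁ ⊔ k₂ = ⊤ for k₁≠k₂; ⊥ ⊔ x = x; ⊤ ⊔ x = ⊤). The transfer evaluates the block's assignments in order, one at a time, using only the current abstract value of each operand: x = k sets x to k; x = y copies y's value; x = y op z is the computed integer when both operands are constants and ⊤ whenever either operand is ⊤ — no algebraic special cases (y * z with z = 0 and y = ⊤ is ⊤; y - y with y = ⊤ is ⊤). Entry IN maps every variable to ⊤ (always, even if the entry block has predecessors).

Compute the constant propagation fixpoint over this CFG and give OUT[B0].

Answer: {a: ⊤, b: ⊤, c: ⊤, d: 4, e: 5, f: ⊤}

Derivation:
Per-block solution:
  B0:  IN=(all ⊤)  OUT={d:4, e:5; rest ⊤}
  B1:  IN={d:4, e:5; rest ⊤}  OUT={d:4, e:0; rest ⊤}
  B2:  IN={d:4, e:0; rest ⊤}  OUT={d:4, e:0, f:-4; rest ⊤}
  B3:  IN={d:4; rest ⊤}  OUT={a:3, d:4; rest ⊤}

Merge at B0 (entry node, so the boundary value (all ⊤) is joined with the incoming edge(s)): IN[B0] = (all ⊤) ⊔ OUT[B1] = {a: ⊤, b: ⊤, c: ⊤, d: ⊤, e: ⊤, f: ⊤}
Applying B0's transfer function to that IN value gives OUT[B0] (row B0 above).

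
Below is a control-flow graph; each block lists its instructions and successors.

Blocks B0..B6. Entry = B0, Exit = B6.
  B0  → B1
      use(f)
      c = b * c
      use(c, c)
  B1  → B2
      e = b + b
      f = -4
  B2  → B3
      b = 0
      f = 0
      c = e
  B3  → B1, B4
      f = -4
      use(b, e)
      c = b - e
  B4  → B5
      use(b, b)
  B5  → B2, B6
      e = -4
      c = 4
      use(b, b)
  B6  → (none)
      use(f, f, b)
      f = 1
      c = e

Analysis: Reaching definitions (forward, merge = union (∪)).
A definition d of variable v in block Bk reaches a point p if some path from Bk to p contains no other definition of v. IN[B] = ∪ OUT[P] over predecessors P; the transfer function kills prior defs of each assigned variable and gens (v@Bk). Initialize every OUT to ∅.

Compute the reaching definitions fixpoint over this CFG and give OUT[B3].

Fixpoint table:
  B0: | IN={} | OUT={c@B0}
  B1: | IN={b@B2, c@B0, c@B3, e@B1, e@B5, f@B3} | OUT={b@B2, c@B0, c@B3, e@B1, f@B1}
  B2: | IN={b@B2, c@B0, c@B3, c@B5, e@B1, e@B5, f@B1, f@B3} | OUT={b@B2, c@B2, e@B1, e@B5, f@B2}
  B3: | IN={b@B2, c@B2, e@B1, e@B5, f@B2} | OUT={b@B2, c@B3, e@B1, e@B5, f@B3}
  B4: | IN={b@B2, c@B3, e@B1, e@B5, f@B3} | OUT={b@B2, c@B3, e@B1, e@B5, f@B3}
  B5: | IN={b@B2, c@B3, e@B1, e@B5, f@B3} | OUT={b@B2, c@B5, e@B5, f@B3}
  B6: | IN={b@B2, c@B5, e@B5, f@B3} | OUT={b@B2, c@B6, e@B5, f@B6}

Merge at B3: IN[B3] = OUT[B2] = {b@B2, c@B2, e@B1, e@B5, f@B2}
Applying B3's transfer function to that IN value gives OUT[B3] (row B3 above).

Answer: {b@B2, c@B3, e@B1, e@B5, f@B3}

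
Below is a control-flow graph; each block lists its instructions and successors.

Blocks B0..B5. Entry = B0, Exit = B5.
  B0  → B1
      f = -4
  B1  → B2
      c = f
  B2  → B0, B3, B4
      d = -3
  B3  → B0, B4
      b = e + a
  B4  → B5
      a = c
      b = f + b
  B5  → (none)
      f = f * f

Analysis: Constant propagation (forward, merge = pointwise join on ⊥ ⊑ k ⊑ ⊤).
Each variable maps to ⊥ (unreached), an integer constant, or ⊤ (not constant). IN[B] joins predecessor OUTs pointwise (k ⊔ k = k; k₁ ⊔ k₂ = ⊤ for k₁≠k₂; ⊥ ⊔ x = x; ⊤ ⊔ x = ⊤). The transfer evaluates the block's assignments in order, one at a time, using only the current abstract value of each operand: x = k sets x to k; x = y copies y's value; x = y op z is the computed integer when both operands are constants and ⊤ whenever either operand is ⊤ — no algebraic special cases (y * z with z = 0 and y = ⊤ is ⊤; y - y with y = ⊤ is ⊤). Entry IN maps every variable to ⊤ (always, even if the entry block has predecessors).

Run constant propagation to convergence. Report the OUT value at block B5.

Answer: {a: -4, b: ⊤, c: -4, d: -3, e: ⊤, f: 16}

Working:
Fixpoint table:
  B0:   IN=(all ⊤)   OUT={f:-4; rest ⊤}
  B1:   IN={f:-4; rest ⊤}   OUT={c:-4, f:-4; rest ⊤}
  B2:   IN={c:-4, f:-4; rest ⊤}   OUT={c:-4, d:-3, f:-4; rest ⊤}
  B3:   IN={c:-4, d:-3, f:-4; rest ⊤}   OUT={c:-4, d:-3, f:-4; rest ⊤}
  B4:   IN={c:-4, d:-3, f:-4; rest ⊤}   OUT={a:-4, c:-4, d:-3, f:-4; rest ⊤}
  B5:   IN={a:-4, c:-4, d:-3, f:-4; rest ⊤}   OUT={a:-4, c:-4, d:-3, f:16; rest ⊤}

Merge at B5: IN[B5] = OUT[B4] = {a: -4, b: ⊤, c: -4, d: -3, e: ⊤, f: -4}
Applying B5's transfer function to that IN value gives OUT[B5] (row B5 above).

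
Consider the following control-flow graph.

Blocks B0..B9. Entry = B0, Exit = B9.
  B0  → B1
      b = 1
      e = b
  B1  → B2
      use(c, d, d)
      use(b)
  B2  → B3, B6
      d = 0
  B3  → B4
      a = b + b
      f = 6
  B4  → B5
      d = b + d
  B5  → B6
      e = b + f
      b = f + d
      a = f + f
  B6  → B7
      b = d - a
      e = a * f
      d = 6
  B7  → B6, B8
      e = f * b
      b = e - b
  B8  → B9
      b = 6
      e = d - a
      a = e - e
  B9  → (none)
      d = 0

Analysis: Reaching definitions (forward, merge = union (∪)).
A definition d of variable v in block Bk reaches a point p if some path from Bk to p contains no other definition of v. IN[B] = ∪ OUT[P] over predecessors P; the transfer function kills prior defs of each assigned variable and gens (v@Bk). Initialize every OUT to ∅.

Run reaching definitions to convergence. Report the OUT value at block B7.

Answer: {a@B5, b@B7, d@B6, e@B7, f@B3}

Derivation:
Converged values:
  B0:  IN={}  OUT={b@B0, e@B0}
  B1:  IN={b@B0, e@B0}  OUT={b@B0, e@B0}
  B2:  IN={b@B0, e@B0}  OUT={b@B0, d@B2, e@B0}
  B3:  IN={b@B0, d@B2, e@B0}  OUT={a@B3, b@B0, d@B2, e@B0, f@B3}
  B4:  IN={a@B3, b@B0, d@B2, e@B0, f@B3}  OUT={a@B3, b@B0, d@B4, e@B0, f@B3}
  B5:  IN={a@B3, b@B0, d@B4, e@B0, f@B3}  OUT={a@B5, b@B5, d@B4, e@B5, f@B3}
  B6:  IN={a@B5, b@B0, b@B5, b@B7, d@B2, d@B4, d@B6, e@B0, e@B5, e@B7, f@B3}  OUT={a@B5, b@B6, d@B6, e@B6, f@B3}
  B7:  IN={a@B5, b@B6, d@B6, e@B6, f@B3}  OUT={a@B5, b@B7, d@B6, e@B7, f@B3}
  B8:  IN={a@B5, b@B7, d@B6, e@B7, f@B3}  OUT={a@B8, b@B8, d@B6, e@B8, f@B3}
  B9:  IN={a@B8, b@B8, d@B6, e@B8, f@B3}  OUT={a@B8, b@B8, d@B9, e@B8, f@B3}

Merge at B7: IN[B7] = OUT[B6] = {a@B5, b@B6, d@B6, e@B6, f@B3}
Applying B7's transfer function to that IN value gives OUT[B7] (row B7 above).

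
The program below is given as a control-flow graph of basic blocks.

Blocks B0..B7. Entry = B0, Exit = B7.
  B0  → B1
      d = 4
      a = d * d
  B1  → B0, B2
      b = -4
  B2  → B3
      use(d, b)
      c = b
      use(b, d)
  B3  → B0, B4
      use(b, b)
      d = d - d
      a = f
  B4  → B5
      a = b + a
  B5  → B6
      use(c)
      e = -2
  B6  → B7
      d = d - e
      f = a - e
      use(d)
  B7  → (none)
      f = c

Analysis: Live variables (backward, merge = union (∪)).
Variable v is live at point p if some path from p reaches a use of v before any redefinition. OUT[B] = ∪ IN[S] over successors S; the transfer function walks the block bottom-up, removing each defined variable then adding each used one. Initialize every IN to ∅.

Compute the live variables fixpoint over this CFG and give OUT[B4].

Converged values:
  B0:  IN={f}  OUT={d, f}
  B1:  IN={d, f}  OUT={b, d, f}
  B2:  IN={b, d, f}  OUT={b, c, d, f}
  B3:  IN={b, c, d, f}  OUT={a, b, c, d, f}
  B4:  IN={a, b, c, d}  OUT={a, c, d}
  B5:  IN={a, c, d}  OUT={a, c, d, e}
  B6:  IN={a, c, d, e}  OUT={c}
  B7:  IN={c}  OUT={}

Merge at B4: OUT[B4] = IN[B5] = {a, c, d}

Answer: {a, c, d}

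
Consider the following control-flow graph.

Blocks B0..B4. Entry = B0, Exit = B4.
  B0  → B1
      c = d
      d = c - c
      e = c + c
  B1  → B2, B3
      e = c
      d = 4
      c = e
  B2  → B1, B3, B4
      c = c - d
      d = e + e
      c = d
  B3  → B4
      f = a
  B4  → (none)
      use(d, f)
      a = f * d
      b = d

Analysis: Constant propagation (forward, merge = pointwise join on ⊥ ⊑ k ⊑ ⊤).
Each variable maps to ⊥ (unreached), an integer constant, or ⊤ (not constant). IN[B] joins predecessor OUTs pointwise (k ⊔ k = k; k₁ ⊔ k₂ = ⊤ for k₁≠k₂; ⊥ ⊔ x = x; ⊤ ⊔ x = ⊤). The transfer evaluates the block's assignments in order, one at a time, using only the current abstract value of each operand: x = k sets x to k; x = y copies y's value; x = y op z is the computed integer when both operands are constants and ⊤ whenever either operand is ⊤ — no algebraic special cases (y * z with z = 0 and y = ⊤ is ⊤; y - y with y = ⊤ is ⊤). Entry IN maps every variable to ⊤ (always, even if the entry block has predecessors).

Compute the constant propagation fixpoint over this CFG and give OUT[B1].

Answer: {a: ⊤, b: ⊤, c: ⊤, d: 4, e: ⊤, f: ⊤}

Working:
Fixpoint table:
  B0:  IN=(all ⊤)  OUT=(all ⊤)
  B1:  IN=(all ⊤)  OUT={d:4; rest ⊤}
  B2:  IN={d:4; rest ⊤}  OUT=(all ⊤)
  B3:  IN=(all ⊤)  OUT=(all ⊤)
  B4:  IN=(all ⊤)  OUT=(all ⊤)

Merge at B1: IN[B1] = OUT[B0] ⊔ OUT[B2] = {a: ⊤, b: ⊤, c: ⊤, d: ⊤, e: ⊤, f: ⊤}
Applying B1's transfer function to that IN value gives OUT[B1] (row B1 above).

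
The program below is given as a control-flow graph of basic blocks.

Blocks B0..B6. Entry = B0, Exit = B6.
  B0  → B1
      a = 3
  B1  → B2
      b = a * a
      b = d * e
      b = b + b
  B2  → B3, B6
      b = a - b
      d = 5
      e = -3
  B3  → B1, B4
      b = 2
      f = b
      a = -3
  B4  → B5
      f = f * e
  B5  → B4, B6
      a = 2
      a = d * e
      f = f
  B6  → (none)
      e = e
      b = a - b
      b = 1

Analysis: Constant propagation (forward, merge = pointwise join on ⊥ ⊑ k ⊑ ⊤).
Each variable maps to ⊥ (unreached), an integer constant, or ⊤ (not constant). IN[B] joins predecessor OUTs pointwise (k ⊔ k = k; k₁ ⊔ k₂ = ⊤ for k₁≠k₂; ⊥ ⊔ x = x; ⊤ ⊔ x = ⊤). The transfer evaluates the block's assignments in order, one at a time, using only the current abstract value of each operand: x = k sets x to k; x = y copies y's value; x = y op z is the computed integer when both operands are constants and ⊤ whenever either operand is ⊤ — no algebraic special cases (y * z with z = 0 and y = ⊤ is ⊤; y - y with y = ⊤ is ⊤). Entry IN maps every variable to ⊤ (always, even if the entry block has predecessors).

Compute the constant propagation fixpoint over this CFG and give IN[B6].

Per-block solution:
  B0:  IN=(all ⊤)  OUT={a:3; rest ⊤}
  B1:  IN=(all ⊤)  OUT=(all ⊤)
  B2:  IN=(all ⊤)  OUT={d:5, e:-3; rest ⊤}
  B3:  IN={d:5, e:-3; rest ⊤}  OUT={a:-3, b:2, d:5, e:-3, f:2; rest ⊤}
  B4:  IN={b:2, d:5, e:-3; rest ⊤}  OUT={b:2, d:5, e:-3; rest ⊤}
  B5:  IN={b:2, d:5, e:-3; rest ⊤}  OUT={a:-15, b:2, d:5, e:-3; rest ⊤}
  B6:  IN={d:5, e:-3; rest ⊤}  OUT={b:1, d:5, e:-3; rest ⊤}

Merge at B6: IN[B6] = OUT[B2] ⊔ OUT[B5] = {a: ⊤, b: ⊤, c: ⊤, d: 5, e: -3, f: ⊤}

Answer: {a: ⊤, b: ⊤, c: ⊤, d: 5, e: -3, f: ⊤}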